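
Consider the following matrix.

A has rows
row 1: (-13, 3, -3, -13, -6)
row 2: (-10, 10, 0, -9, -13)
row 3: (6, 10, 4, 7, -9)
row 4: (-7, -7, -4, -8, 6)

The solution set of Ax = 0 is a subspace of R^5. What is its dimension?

Row reduce to echelon form.
R2 ← R2 − (10/13)·R1: [0, 100/13, 30/13, 1, -109/13]
R3 ← R3 + (6/13)·R1: [0, 148/13, 34/13, 1, -153/13]
R4 ← R4 − (7/13)·R1: [0, -112/13, -31/13, -1, 120/13]
R3 ← R3 − (37/25)·R2: [0, 0, -4/5, -12/25, 16/25]
R4 ← R4 + (28/25)·R2: [0, 0, 1/5, 3/25, -4/25]
R4 ← R4 + (1/4)·R3: [0, 0, 0, 0, 0]
3 nonzero rows, so rank(A) = 3.
A has 5 columns; by rank–nullity, nullity = 5 − 3 = 2.

2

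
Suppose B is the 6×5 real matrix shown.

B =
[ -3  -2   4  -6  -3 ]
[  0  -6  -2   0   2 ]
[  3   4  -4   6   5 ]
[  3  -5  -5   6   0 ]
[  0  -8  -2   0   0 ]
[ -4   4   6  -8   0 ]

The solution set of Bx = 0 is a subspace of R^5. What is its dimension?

Row reduce to echelon form.
R3 ← R3 + R1: [0, 2, 0, 0, 2]
R4 ← R4 + R1: [0, -7, -1, 0, -3]
R6 ← R6 − (4/3)·R1: [0, 20/3, 2/3, 0, 4]
R3 ← R3 + (1/3)·R2: [0, 0, -2/3, 0, 8/3]
R4 ← R4 − (7/6)·R2: [0, 0, 4/3, 0, -16/3]
R5 ← R5 − (4/3)·R2: [0, 0, 2/3, 0, -8/3]
R6 ← R6 + (10/9)·R2: [0, 0, -14/9, 0, 56/9]
R4 ← R4 + (2)·R3: [0, 0, 0, 0, 0]
R5 ← R5 + R3: [0, 0, 0, 0, 0]
R6 ← R6 − (7/3)·R3: [0, 0, 0, 0, 0]
3 nonzero rows, so rank(B) = 3.
B has 5 columns; by rank–nullity, nullity = 5 − 3 = 2.

2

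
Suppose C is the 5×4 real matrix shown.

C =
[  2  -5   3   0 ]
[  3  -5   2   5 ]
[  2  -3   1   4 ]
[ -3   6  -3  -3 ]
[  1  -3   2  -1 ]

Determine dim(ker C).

2

Row reduce to echelon form.
R2 ← R2 − (3/2)·R1: [0, 5/2, -5/2, 5]
R3 ← R3 − R1: [0, 2, -2, 4]
R4 ← R4 + (3/2)·R1: [0, -3/2, 3/2, -3]
R5 ← R5 − (1/2)·R1: [0, -1/2, 1/2, -1]
R3 ← R3 − (4/5)·R2: [0, 0, 0, 0]
R4 ← R4 + (3/5)·R2: [0, 0, 0, 0]
R5 ← R5 + (1/5)·R2: [0, 0, 0, 0]
2 nonzero rows, so rank(C) = 2.
C has 4 columns; by rank–nullity, nullity = 4 − 2 = 2.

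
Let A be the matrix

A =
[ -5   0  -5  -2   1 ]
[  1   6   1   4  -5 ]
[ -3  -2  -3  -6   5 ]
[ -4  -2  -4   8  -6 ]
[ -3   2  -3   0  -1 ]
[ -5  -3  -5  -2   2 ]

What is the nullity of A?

Row reduce to echelon form.
R2 ← R2 + (1/5)·R1: [0, 6, 0, 18/5, -24/5]
R3 ← R3 − (3/5)·R1: [0, -2, 0, -24/5, 22/5]
R4 ← R4 − (4/5)·R1: [0, -2, 0, 48/5, -34/5]
R5 ← R5 − (3/5)·R1: [0, 2, 0, 6/5, -8/5]
R6 ← R6 − R1: [0, -3, 0, 0, 1]
R3 ← R3 + (1/3)·R2: [0, 0, 0, -18/5, 14/5]
R4 ← R4 + (1/3)·R2: [0, 0, 0, 54/5, -42/5]
R5 ← R5 − (1/3)·R2: [0, 0, 0, 0, 0]
R6 ← R6 + (1/2)·R2: [0, 0, 0, 9/5, -7/5]
R4 ← R4 + (3)·R3: [0, 0, 0, 0, 0]
R6 ← R6 + (1/2)·R3: [0, 0, 0, 0, 0]
3 nonzero rows, so rank(A) = 3.
A has 5 columns; by rank–nullity, nullity = 5 − 3 = 2.

2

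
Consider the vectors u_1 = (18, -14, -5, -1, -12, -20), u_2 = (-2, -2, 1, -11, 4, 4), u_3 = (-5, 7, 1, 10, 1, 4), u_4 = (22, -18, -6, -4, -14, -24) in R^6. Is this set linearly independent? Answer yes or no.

Form the matrix with these vectors as rows and row reduce.
R2 ← R2 + (1/9)·R1: [0, -32/9, 4/9, -100/9, 8/3, 16/9]
R3 ← R3 + (5/18)·R1: [0, 28/9, -7/18, 175/18, -7/3, -14/9]
R4 ← R4 − (11/9)·R1: [0, -8/9, 1/9, -25/9, 2/3, 4/9]
R3 ← R3 + (7/8)·R2: [0, 0, 0, 0, 0, 0]
R4 ← R4 − (1/4)·R2: [0, 0, 0, 0, 0, 0]
2 nonzero rows, so the 4 vectors span a space of dimension 2.
Since 2 < 4, the vectors are linearly dependent.

no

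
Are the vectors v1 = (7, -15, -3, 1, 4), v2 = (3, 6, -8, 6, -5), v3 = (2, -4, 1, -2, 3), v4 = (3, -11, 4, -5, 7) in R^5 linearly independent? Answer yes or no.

Form the matrix with these vectors as rows and row reduce.
R2 ← R2 − (3/7)·R1: [0, 87/7, -47/7, 39/7, -47/7]
R3 ← R3 − (2/7)·R1: [0, 2/7, 13/7, -16/7, 13/7]
R4 ← R4 − (3/7)·R1: [0, -32/7, 37/7, -38/7, 37/7]
R3 ← R3 − (2/87)·R2: [0, 0, 175/87, -70/29, 175/87]
R4 ← R4 + (32/87)·R2: [0, 0, 245/87, -98/29, 245/87]
R4 ← R4 − (7/5)·R3: [0, 0, 0, 0, 0]
3 nonzero rows, so the 4 vectors span a space of dimension 3.
Since 3 < 4, the vectors are linearly dependent.

no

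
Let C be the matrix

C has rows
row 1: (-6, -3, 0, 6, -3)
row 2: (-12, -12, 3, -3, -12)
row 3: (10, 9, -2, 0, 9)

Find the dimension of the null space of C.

3

Row reduce to echelon form.
R2 ← R2 − (2)·R1: [0, -6, 3, -15, -6]
R3 ← R3 + (5/3)·R1: [0, 4, -2, 10, 4]
R3 ← R3 + (2/3)·R2: [0, 0, 0, 0, 0]
2 nonzero rows, so rank(C) = 2.
C has 5 columns; by rank–nullity, nullity = 5 − 2 = 3.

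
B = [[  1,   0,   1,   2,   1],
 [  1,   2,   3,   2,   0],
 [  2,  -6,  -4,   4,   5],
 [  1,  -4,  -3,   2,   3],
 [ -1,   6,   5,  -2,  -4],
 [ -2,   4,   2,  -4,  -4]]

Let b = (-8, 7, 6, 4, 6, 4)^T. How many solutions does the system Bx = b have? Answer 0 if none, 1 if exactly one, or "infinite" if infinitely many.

0

Row reduce the augmented matrix [B | b].
R2 ← R2 − R1: [0, 2, 2, 0, -1, 15]
R3 ← R3 − (2)·R1: [0, -6, -6, 0, 3, 22]
R4 ← R4 − R1: [0, -4, -4, 0, 2, 12]
R5 ← R5 + R1: [0, 6, 6, 0, -3, -2]
R6 ← R6 + (2)·R1: [0, 4, 4, 0, -2, -12]
R3 ← R3 + (3)·R2: [0, 0, 0, 0, 0, 67]
R4 ← R4 + (2)·R2: [0, 0, 0, 0, 0, 42]
R5 ← R5 − (3)·R2: [0, 0, 0, 0, 0, -47]
R6 ← R6 − (2)·R2: [0, 0, 0, 0, 0, -42]
R4 ← R4 − (42/67)·R3: [0, 0, 0, 0, 0, 0]
R5 ← R5 + (47/67)·R3: [0, 0, 0, 0, 0, 0]
R6 ← R6 + (42/67)·R3: [0, 0, 0, 0, 0, 0]
The echelon form has 3 nonzero rows; the last pivot sits in the augmented column, so rank(B) = 2 but rank([B|b]) = 3.
Since the ranks differ, the system is inconsistent.
It has no solutions.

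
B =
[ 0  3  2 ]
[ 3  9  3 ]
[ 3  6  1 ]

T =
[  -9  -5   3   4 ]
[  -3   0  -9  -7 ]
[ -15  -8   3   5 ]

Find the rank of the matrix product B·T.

2

First compute BT:
[[-39, -16, -21, -11],
 [-99, -39, -63, -36],
 [-60, -23, -42, -25]]
Now row reduce the product.
R2 ← R2 − (33/13)·R1: [0, 21/13, -126/13, -105/13]
R3 ← R3 − (20/13)·R1: [0, 21/13, -126/13, -105/13]
R3 ← R3 − R2: [0, 0, 0, 0]
2 nonzero rows, so rank(BT) = 2.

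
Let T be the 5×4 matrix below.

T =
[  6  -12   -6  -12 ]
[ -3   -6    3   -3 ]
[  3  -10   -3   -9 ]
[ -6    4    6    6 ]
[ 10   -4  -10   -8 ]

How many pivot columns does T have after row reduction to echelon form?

Row reduce to echelon form.
R2 ← R2 + (1/2)·R1: [0, -12, 0, -9]
R3 ← R3 − (1/2)·R1: [0, -4, 0, -3]
R4 ← R4 + R1: [0, -8, 0, -6]
R5 ← R5 − (5/3)·R1: [0, 16, 0, 12]
R3 ← R3 − (1/3)·R2: [0, 0, 0, 0]
R4 ← R4 − (2/3)·R2: [0, 0, 0, 0]
R5 ← R5 + (4/3)·R2: [0, 0, 0, 0]
Echelon form has 2 nonzero rows, so rank(T) = 2.
Each nonzero row contributes one pivot column: 2 pivot columns.

2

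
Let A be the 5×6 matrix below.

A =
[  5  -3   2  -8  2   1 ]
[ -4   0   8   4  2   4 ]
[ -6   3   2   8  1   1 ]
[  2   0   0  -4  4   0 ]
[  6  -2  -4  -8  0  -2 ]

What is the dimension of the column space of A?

3

Row reduce to echelon form.
R2 ← R2 + (4/5)·R1: [0, -12/5, 48/5, -12/5, 18/5, 24/5]
R3 ← R3 + (6/5)·R1: [0, -3/5, 22/5, -8/5, 17/5, 11/5]
R4 ← R4 − (2/5)·R1: [0, 6/5, -4/5, -4/5, 16/5, -2/5]
R5 ← R5 − (6/5)·R1: [0, 8/5, -32/5, 8/5, -12/5, -16/5]
R3 ← R3 − (1/4)·R2: [0, 0, 2, -1, 5/2, 1]
R4 ← R4 + (1/2)·R2: [0, 0, 4, -2, 5, 2]
R5 ← R5 + (2/3)·R2: [0, 0, 0, 0, 0, 0]
R4 ← R4 − (2)·R3: [0, 0, 0, 0, 0, 0]
Echelon form has 3 nonzero rows, so rank(A) = 3.
The column space has dimension equal to the rank: 3.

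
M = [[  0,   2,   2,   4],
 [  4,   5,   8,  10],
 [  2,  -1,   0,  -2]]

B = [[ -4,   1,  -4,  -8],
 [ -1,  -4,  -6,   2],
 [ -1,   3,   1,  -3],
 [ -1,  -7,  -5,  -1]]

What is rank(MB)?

3

First compute MB:
[[ -8, -30, -30,  -6],
 [-39, -62, -88, -56],
 [ -5,  20,   8, -16]]
Now row reduce the product.
R2 ← R2 − (39/8)·R1: [0, 337/4, 233/4, -107/4]
R3 ← R3 − (5/8)·R1: [0, 155/4, 107/4, -49/4]
R3 ← R3 − (155/337)·R2: [0, 0, -14/337, 18/337]
3 nonzero rows, so rank(MB) = 3.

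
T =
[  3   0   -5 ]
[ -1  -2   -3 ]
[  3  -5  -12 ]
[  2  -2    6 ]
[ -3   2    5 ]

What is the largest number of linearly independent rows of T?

3

Row reduce to echelon form.
R2 ← R2 + (1/3)·R1: [0, -2, -14/3]
R3 ← R3 − R1: [0, -5, -7]
R4 ← R4 − (2/3)·R1: [0, -2, 28/3]
R5 ← R5 + R1: [0, 2, 0]
R3 ← R3 − (5/2)·R2: [0, 0, 14/3]
R4 ← R4 − R2: [0, 0, 14]
R5 ← R5 + R2: [0, 0, -14/3]
R4 ← R4 − (3)·R3: [0, 0, 0]
R5 ← R5 + R3: [0, 0, 0]
Echelon form has 3 nonzero rows, so rank(T) = 3.
The rank gives the maximum number of linearly independent rows: 3.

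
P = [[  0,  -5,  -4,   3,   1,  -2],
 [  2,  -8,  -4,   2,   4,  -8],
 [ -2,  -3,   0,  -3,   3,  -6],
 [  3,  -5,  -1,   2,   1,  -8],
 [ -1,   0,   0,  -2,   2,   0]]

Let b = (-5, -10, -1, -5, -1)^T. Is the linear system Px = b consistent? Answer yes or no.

Row reduce the augmented matrix [P | b].
Swap R1 ↔ R2
R3 ← R3 + R1: [0, -11, -4, -1, 7, -14, -11]
R4 ← R4 − (3/2)·R1: [0, 7, 5, -1, -5, 4, 10]
R5 ← R5 + (1/2)·R1: [0, -4, -2, -1, 4, -4, -6]
R3 ← R3 − (11/5)·R2: [0, 0, 24/5, -38/5, 24/5, -48/5, 0]
R4 ← R4 + (7/5)·R2: [0, 0, -3/5, 16/5, -18/5, 6/5, 3]
R5 ← R5 − (4/5)·R2: [0, 0, 6/5, -17/5, 16/5, -12/5, -2]
R4 ← R4 + (1/8)·R3: [0, 0, 0, 9/4, -3, 0, 3]
R5 ← R5 − (1/4)·R3: [0, 0, 0, -3/2, 2, 0, -2]
R5 ← R5 + (2/3)·R4: [0, 0, 0, 0, 0, 0, 0]
The echelon form has 4 nonzero rows, and every pivot lies in the first 6 columns, so rank(P) = rank([P|b]) = 4.
The system is consistent.

yes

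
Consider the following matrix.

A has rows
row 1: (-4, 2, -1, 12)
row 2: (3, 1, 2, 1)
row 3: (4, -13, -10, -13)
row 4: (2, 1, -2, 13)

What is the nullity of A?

Row reduce to echelon form.
R2 ← R2 + (3/4)·R1: [0, 5/2, 5/4, 10]
R3 ← R3 + R1: [0, -11, -11, -1]
R4 ← R4 + (1/2)·R1: [0, 2, -5/2, 19]
R3 ← R3 + (22/5)·R2: [0, 0, -11/2, 43]
R4 ← R4 − (4/5)·R2: [0, 0, -7/2, 11]
R4 ← R4 − (7/11)·R3: [0, 0, 0, -180/11]
4 nonzero rows, so rank(A) = 4.
A has 4 columns; by rank–nullity, nullity = 4 − 4 = 0.

0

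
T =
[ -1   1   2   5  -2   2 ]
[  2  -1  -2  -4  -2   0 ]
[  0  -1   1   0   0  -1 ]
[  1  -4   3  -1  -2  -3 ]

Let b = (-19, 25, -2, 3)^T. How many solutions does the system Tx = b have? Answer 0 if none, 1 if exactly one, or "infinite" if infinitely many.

Row reduce the augmented matrix [T | b].
R2 ← R2 + (2)·R1: [0, 1, 2, 6, -6, 4, -13]
R4 ← R4 + R1: [0, -3, 5, 4, -4, -1, -16]
R3 ← R3 + R2: [0, 0, 3, 6, -6, 3, -15]
R4 ← R4 + (3)·R2: [0, 0, 11, 22, -22, 11, -55]
R4 ← R4 − (11/3)·R3: [0, 0, 0, 0, 0, 0, 0]
The echelon form has 3 nonzero rows, and every pivot lies in the first 6 columns, so rank(T) = rank([T|b]) = 3.
The system is consistent.
rank = 3 < 6 unknowns, so there are infinitely many solutions.

infinite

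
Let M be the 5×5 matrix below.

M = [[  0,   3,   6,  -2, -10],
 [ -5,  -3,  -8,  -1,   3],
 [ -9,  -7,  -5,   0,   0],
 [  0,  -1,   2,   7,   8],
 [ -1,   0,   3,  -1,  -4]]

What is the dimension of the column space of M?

Row reduce to echelon form.
Swap R1 ↔ R2
R3 ← R3 − (9/5)·R1: [0, -8/5, 47/5, 9/5, -27/5]
R5 ← R5 − (1/5)·R1: [0, 3/5, 23/5, -4/5, -23/5]
R3 ← R3 + (8/15)·R2: [0, 0, 63/5, 11/15, -161/15]
R4 ← R4 + (1/3)·R2: [0, 0, 4, 19/3, 14/3]
R5 ← R5 − (1/5)·R2: [0, 0, 17/5, -2/5, -13/5]
R4 ← R4 − (20/63)·R3: [0, 0, 0, 1153/189, 218/27]
R5 ← R5 − (17/63)·R3: [0, 0, 0, -113/189, 8/27]
R5 ← R5 + (113/1153)·R4: [0, 0, 0, 0, 1254/1153]
Echelon form has 5 nonzero rows, so rank(M) = 5.
The column space has dimension equal to the rank: 5.

5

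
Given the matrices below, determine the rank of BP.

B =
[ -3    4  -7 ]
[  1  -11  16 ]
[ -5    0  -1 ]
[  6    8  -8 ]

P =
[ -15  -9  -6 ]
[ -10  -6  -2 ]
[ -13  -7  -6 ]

First compute BP:
[[ 96,  52,  52],
 [-113, -55, -80],
 [ 88,  52,  36],
 [-66, -46,  -4]]
Now row reduce the product.
R2 ← R2 + (113/96)·R1: [0, 149/24, -451/24]
R3 ← R3 − (11/12)·R1: [0, 13/3, -35/3]
R4 ← R4 + (11/16)·R1: [0, -41/4, 127/4]
R3 ← R3 − (104/149)·R2: [0, 0, 216/149]
R4 ← R4 + (246/149)·R2: [0, 0, 108/149]
R4 ← R4 − (1/2)·R3: [0, 0, 0]
3 nonzero rows, so rank(BP) = 3.

3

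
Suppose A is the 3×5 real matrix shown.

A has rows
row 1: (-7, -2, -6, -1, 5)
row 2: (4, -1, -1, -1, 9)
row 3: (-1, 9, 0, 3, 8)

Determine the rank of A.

3

Row reduce to echelon form.
R2 ← R2 + (4/7)·R1: [0, -15/7, -31/7, -11/7, 83/7]
R3 ← R3 − (1/7)·R1: [0, 65/7, 6/7, 22/7, 51/7]
R3 ← R3 + (13/3)·R2: [0, 0, -55/3, -11/3, 176/3]
Echelon form has 3 nonzero rows, so rank(A) = 3.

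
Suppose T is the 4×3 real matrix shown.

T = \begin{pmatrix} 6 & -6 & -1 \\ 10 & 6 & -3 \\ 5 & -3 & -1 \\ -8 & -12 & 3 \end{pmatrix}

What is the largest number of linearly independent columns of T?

Row reduce to echelon form.
R2 ← R2 − (5/3)·R1: [0, 16, -4/3]
R3 ← R3 − (5/6)·R1: [0, 2, -1/6]
R4 ← R4 + (4/3)·R1: [0, -20, 5/3]
R3 ← R3 − (1/8)·R2: [0, 0, 0]
R4 ← R4 + (5/4)·R2: [0, 0, 0]
Echelon form has 2 nonzero rows, so rank(T) = 2.
The rank gives the maximum number of linearly independent columns: 2.

2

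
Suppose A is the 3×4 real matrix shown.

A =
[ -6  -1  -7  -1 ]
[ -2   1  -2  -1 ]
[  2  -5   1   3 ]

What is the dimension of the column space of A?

Row reduce to echelon form.
R2 ← R2 − (1/3)·R1: [0, 4/3, 1/3, -2/3]
R3 ← R3 + (1/3)·R1: [0, -16/3, -4/3, 8/3]
R3 ← R3 + (4)·R2: [0, 0, 0, 0]
Echelon form has 2 nonzero rows, so rank(A) = 2.
The column space has dimension equal to the rank: 2.

2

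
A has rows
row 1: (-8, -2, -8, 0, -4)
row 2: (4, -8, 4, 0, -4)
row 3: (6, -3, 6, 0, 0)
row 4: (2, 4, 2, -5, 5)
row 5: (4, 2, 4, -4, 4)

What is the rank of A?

Row reduce to echelon form.
R2 ← R2 + (1/2)·R1: [0, -9, 0, 0, -6]
R3 ← R3 + (3/4)·R1: [0, -9/2, 0, 0, -3]
R4 ← R4 + (1/4)·R1: [0, 7/2, 0, -5, 4]
R5 ← R5 + (1/2)·R1: [0, 1, 0, -4, 2]
R3 ← R3 − (1/2)·R2: [0, 0, 0, 0, 0]
R4 ← R4 + (7/18)·R2: [0, 0, 0, -5, 5/3]
R5 ← R5 + (1/9)·R2: [0, 0, 0, -4, 4/3]
Swap R3 ↔ R4
R5 ← R5 − (4/5)·R3: [0, 0, 0, 0, 0]
Echelon form has 3 nonzero rows, so rank(A) = 3.

3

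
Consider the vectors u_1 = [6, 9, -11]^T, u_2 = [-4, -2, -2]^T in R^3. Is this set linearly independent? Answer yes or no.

Form the matrix with these vectors as rows and row reduce.
R2 ← R2 + (2/3)·R1: [0, 4, -28/3]
2 nonzero rows, so the 2 vectors span a space of dimension 2.
Since 2 = 2, the vectors are linearly independent.

yes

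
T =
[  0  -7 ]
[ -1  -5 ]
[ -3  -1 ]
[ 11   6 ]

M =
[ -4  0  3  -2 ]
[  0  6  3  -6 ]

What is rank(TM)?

First compute TM:
[[  0, -42, -21,  42],
 [  4, -30, -18,  32],
 [ 12,  -6, -12,  12],
 [-44,  36,  51, -58]]
Now row reduce the product.
Swap R1 ↔ R2
R3 ← R3 − (3)·R1: [0, 84, 42, -84]
R4 ← R4 + (11)·R1: [0, -294, -147, 294]
R3 ← R3 + (2)·R2: [0, 0, 0, 0]
R4 ← R4 − (7)·R2: [0, 0, 0, 0]
2 nonzero rows, so rank(TM) = 2.

2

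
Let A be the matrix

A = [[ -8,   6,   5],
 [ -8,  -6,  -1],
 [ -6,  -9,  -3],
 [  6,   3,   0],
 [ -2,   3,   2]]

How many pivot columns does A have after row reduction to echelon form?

Row reduce to echelon form.
R2 ← R2 − R1: [0, -12, -6]
R3 ← R3 − (3/4)·R1: [0, -27/2, -27/4]
R4 ← R4 + (3/4)·R1: [0, 15/2, 15/4]
R5 ← R5 − (1/4)·R1: [0, 3/2, 3/4]
R3 ← R3 − (9/8)·R2: [0, 0, 0]
R4 ← R4 + (5/8)·R2: [0, 0, 0]
R5 ← R5 + (1/8)·R2: [0, 0, 0]
Echelon form has 2 nonzero rows, so rank(A) = 2.
Each nonzero row contributes one pivot column: 2 pivot columns.

2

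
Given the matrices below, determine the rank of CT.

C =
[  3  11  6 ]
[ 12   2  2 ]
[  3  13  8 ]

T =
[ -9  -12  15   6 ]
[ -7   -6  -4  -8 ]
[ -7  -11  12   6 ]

3

First compute CT:
[[-146, -168,  73, -34],
 [-136, -178, 196,  68],
 [-174, -202,  89, -38]]
Now row reduce the product.
R2 ← R2 − (68/73)·R1: [0, -1570/73, 128, 7276/73]
R3 ← R3 − (87/73)·R1: [0, -130/73, 2, 184/73]
R3 ← R3 − (13/157)·R2: [0, 0, -1350/157, -900/157]
3 nonzero rows, so rank(CT) = 3.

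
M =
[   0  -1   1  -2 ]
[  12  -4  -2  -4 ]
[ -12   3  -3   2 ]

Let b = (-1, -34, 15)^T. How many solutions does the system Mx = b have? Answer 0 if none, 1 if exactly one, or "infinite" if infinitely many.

Row reduce the augmented matrix [M | b].
Swap R1 ↔ R2
R3 ← R3 + R1: [0, -1, -5, -2, -19]
R3 ← R3 − R2: [0, 0, -6, 0, -18]
The echelon form has 3 nonzero rows, and every pivot lies in the first 4 columns, so rank(M) = rank([M|b]) = 3.
The system is consistent.
rank = 3 < 4 unknowns, so there are infinitely many solutions.

infinite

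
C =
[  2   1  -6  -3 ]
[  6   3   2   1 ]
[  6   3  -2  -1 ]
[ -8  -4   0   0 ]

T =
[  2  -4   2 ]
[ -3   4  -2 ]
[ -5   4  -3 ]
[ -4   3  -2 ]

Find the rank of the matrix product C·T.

First compute CT:
[[ 43, -37,  26],
 [-11,  -1,  -2],
 [ 17, -23,  14],
 [ -4,  16,  -8]]
Now row reduce the product.
R2 ← R2 + (11/43)·R1: [0, -450/43, 200/43]
R3 ← R3 − (17/43)·R1: [0, -360/43, 160/43]
R4 ← R4 + (4/43)·R1: [0, 540/43, -240/43]
R3 ← R3 − (4/5)·R2: [0, 0, 0]
R4 ← R4 + (6/5)·R2: [0, 0, 0]
2 nonzero rows, so rank(CT) = 2.

2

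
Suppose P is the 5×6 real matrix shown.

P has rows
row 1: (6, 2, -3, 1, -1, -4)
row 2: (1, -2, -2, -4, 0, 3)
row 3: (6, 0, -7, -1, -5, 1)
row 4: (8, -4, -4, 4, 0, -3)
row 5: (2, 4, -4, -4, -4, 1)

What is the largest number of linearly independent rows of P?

Row reduce to echelon form.
R2 ← R2 − (1/6)·R1: [0, -7/3, -3/2, -25/6, 1/6, 11/3]
R3 ← R3 − R1: [0, -2, -4, -2, -4, 5]
R4 ← R4 − (4/3)·R1: [0, -20/3, 0, 8/3, 4/3, 7/3]
R5 ← R5 − (1/3)·R1: [0, 10/3, -3, -13/3, -11/3, 7/3]
R3 ← R3 − (6/7)·R2: [0, 0, -19/7, 11/7, -29/7, 13/7]
R4 ← R4 − (20/7)·R2: [0, 0, 30/7, 102/7, 6/7, -57/7]
R5 ← R5 + (10/7)·R2: [0, 0, -36/7, -72/7, -24/7, 53/7]
R4 ← R4 + (30/19)·R3: [0, 0, 0, 324/19, -108/19, -99/19]
R5 ← R5 − (36/19)·R3: [0, 0, 0, -252/19, 84/19, 77/19]
R5 ← R5 + (7/9)·R4: [0, 0, 0, 0, 0, 0]
Echelon form has 4 nonzero rows, so rank(P) = 4.
The rank gives the maximum number of linearly independent rows: 4.

4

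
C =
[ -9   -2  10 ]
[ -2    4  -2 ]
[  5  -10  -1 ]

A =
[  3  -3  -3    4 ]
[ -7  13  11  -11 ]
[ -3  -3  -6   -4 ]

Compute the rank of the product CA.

First compute CA:
[[-43, -29, -55, -54],
 [-28,  64,  62, -44],
 [ 88, -142, -119, 134]]
Now row reduce the product.
R2 ← R2 − (28/43)·R1: [0, 3564/43, 4206/43, -380/43]
R3 ← R3 + (88/43)·R1: [0, -8658/43, -9957/43, 1010/43]
R3 ← R3 + (481/198)·R2: [0, 0, 200/33, 200/99]
3 nonzero rows, so rank(CA) = 3.

3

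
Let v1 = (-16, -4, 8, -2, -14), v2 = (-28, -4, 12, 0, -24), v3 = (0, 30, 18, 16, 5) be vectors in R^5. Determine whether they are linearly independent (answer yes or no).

Form the matrix with these vectors as rows and row reduce.
R2 ← R2 − (7/4)·R1: [0, 3, -2, 7/2, 1/2]
R3 ← R3 − (10)·R2: [0, 0, 38, -19, 0]
3 nonzero rows, so the 3 vectors span a space of dimension 3.
Since 3 = 3, the vectors are linearly independent.

yes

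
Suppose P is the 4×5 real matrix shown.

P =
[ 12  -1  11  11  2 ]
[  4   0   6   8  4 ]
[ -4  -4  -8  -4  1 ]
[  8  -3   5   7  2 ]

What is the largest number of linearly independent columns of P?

4

Row reduce to echelon form.
R2 ← R2 − (1/3)·R1: [0, 1/3, 7/3, 13/3, 10/3]
R3 ← R3 + (1/3)·R1: [0, -13/3, -13/3, -1/3, 5/3]
R4 ← R4 − (2/3)·R1: [0, -7/3, -7/3, -1/3, 2/3]
R3 ← R3 + (13)·R2: [0, 0, 26, 56, 45]
R4 ← R4 + (7)·R2: [0, 0, 14, 30, 24]
R4 ← R4 − (7/13)·R3: [0, 0, 0, -2/13, -3/13]
Echelon form has 4 nonzero rows, so rank(P) = 4.
The rank gives the maximum number of linearly independent columns: 4.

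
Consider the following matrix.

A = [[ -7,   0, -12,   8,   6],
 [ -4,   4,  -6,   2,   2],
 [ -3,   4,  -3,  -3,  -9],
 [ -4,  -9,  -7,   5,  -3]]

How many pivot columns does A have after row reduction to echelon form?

Row reduce to echelon form.
R2 ← R2 − (4/7)·R1: [0, 4, 6/7, -18/7, -10/7]
R3 ← R3 − (3/7)·R1: [0, 4, 15/7, -45/7, -81/7]
R4 ← R4 − (4/7)·R1: [0, -9, -1/7, 3/7, -45/7]
R3 ← R3 − R2: [0, 0, 9/7, -27/7, -71/7]
R4 ← R4 + (9/4)·R2: [0, 0, 25/14, -75/14, -135/14]
R4 ← R4 − (25/18)·R3: [0, 0, 0, 0, 40/9]
Echelon form has 4 nonzero rows, so rank(A) = 4.
Each nonzero row contributes one pivot column: 4 pivot columns.

4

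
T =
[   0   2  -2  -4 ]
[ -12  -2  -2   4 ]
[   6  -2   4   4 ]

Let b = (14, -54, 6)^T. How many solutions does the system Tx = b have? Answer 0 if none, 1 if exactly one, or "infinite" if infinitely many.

Row reduce the augmented matrix [T | b].
Swap R1 ↔ R2
R3 ← R3 + (1/2)·R1: [0, -3, 3, 6, -21]
R3 ← R3 + (3/2)·R2: [0, 0, 0, 0, 0]
The echelon form has 2 nonzero rows, and every pivot lies in the first 4 columns, so rank(T) = rank([T|b]) = 2.
The system is consistent.
rank = 2 < 4 unknowns, so there are infinitely many solutions.

infinite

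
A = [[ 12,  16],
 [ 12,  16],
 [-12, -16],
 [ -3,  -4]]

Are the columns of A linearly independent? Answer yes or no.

no

Row reduce A to echelon form.
R2 ← R2 − R1: [0, 0]
R3 ← R3 + R1: [0, 0]
R4 ← R4 + (1/4)·R1: [0, 0]
1 pivot among 2 columns.
Only 1 < 2 pivot columns, so the columns are linearly dependent.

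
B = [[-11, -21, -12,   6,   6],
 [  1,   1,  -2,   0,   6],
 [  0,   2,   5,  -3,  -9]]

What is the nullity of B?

2

Row reduce to echelon form.
R2 ← R2 + (1/11)·R1: [0, -10/11, -34/11, 6/11, 72/11]
R3 ← R3 + (11/5)·R2: [0, 0, -9/5, -9/5, 27/5]
3 nonzero rows, so rank(B) = 3.
B has 5 columns; by rank–nullity, nullity = 5 − 3 = 2.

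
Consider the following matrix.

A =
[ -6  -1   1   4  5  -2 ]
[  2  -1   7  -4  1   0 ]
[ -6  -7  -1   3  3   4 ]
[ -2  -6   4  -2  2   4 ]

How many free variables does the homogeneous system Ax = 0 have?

Row reduce to echelon form.
R2 ← R2 + (1/3)·R1: [0, -4/3, 22/3, -8/3, 8/3, -2/3]
R3 ← R3 − R1: [0, -6, -2, -1, -2, 6]
R4 ← R4 − (1/3)·R1: [0, -17/3, 11/3, -10/3, 1/3, 14/3]
R3 ← R3 − (9/2)·R2: [0, 0, -35, 11, -14, 9]
R4 ← R4 − (17/4)·R2: [0, 0, -55/2, 8, -11, 15/2]
R4 ← R4 − (11/14)·R3: [0, 0, 0, -9/14, 0, 3/7]
4 nonzero rows, so rank(A) = 4.
A has 6 columns; by rank–nullity, nullity = 6 − 4 = 2.

2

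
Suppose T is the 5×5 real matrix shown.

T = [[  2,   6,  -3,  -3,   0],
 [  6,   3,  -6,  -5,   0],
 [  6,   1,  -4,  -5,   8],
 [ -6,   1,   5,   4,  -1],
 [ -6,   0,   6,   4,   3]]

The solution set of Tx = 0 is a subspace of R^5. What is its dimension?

Row reduce to echelon form.
R2 ← R2 − (3)·R1: [0, -15, 3, 4, 0]
R3 ← R3 − (3)·R1: [0, -17, 5, 4, 8]
R4 ← R4 + (3)·R1: [0, 19, -4, -5, -1]
R5 ← R5 + (3)·R1: [0, 18, -3, -5, 3]
R3 ← R3 − (17/15)·R2: [0, 0, 8/5, -8/15, 8]
R4 ← R4 + (19/15)·R2: [0, 0, -1/5, 1/15, -1]
R5 ← R5 + (6/5)·R2: [0, 0, 3/5, -1/5, 3]
R4 ← R4 + (1/8)·R3: [0, 0, 0, 0, 0]
R5 ← R5 − (3/8)·R3: [0, 0, 0, 0, 0]
3 nonzero rows, so rank(T) = 3.
T has 5 columns; by rank–nullity, nullity = 5 − 3 = 2.

2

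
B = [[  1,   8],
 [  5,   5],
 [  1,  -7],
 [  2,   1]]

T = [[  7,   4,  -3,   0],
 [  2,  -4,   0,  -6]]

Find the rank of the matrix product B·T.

First compute BT:
[[ 23, -28,  -3, -48],
 [ 45,   0, -15, -30],
 [ -7,  32,  -3,  42],
 [ 16,   4,  -6,  -6]]
Now row reduce the product.
R2 ← R2 − (45/23)·R1: [0, 1260/23, -210/23, 1470/23]
R3 ← R3 + (7/23)·R1: [0, 540/23, -90/23, 630/23]
R4 ← R4 − (16/23)·R1: [0, 540/23, -90/23, 630/23]
R3 ← R3 − (3/7)·R2: [0, 0, 0, 0]
R4 ← R4 − (3/7)·R2: [0, 0, 0, 0]
2 nonzero rows, so rank(BT) = 2.

2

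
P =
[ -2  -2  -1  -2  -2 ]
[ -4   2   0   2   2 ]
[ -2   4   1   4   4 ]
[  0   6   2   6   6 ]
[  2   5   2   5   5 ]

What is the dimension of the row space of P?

Row reduce to echelon form.
R2 ← R2 − (2)·R1: [0, 6, 2, 6, 6]
R3 ← R3 − R1: [0, 6, 2, 6, 6]
R5 ← R5 + R1: [0, 3, 1, 3, 3]
R3 ← R3 − R2: [0, 0, 0, 0, 0]
R4 ← R4 − R2: [0, 0, 0, 0, 0]
R5 ← R5 − (1/2)·R2: [0, 0, 0, 0, 0]
Echelon form has 2 nonzero rows, so rank(P) = 2.
The row space has dimension equal to the rank: 2.

2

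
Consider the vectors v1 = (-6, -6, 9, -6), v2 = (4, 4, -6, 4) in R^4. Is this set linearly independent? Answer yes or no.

Form the matrix with these vectors as rows and row reduce.
R2 ← R2 + (2/3)·R1: [0, 0, 0, 0]
1 nonzero row, so the 2 vectors span a space of dimension 1.
Since 1 < 2, the vectors are linearly dependent.

no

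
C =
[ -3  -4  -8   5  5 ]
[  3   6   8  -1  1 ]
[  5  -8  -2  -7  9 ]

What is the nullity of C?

2

Row reduce to echelon form.
R2 ← R2 + R1: [0, 2, 0, 4, 6]
R3 ← R3 + (5/3)·R1: [0, -44/3, -46/3, 4/3, 52/3]
R3 ← R3 + (22/3)·R2: [0, 0, -46/3, 92/3, 184/3]
3 nonzero rows, so rank(C) = 3.
C has 5 columns; by rank–nullity, nullity = 5 − 3 = 2.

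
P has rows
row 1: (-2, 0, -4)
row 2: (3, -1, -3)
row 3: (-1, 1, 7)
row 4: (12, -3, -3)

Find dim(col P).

Row reduce to echelon form.
R2 ← R2 + (3/2)·R1: [0, -1, -9]
R3 ← R3 − (1/2)·R1: [0, 1, 9]
R4 ← R4 + (6)·R1: [0, -3, -27]
R3 ← R3 + R2: [0, 0, 0]
R4 ← R4 − (3)·R2: [0, 0, 0]
Echelon form has 2 nonzero rows, so rank(P) = 2.
The column space has dimension equal to the rank: 2.

2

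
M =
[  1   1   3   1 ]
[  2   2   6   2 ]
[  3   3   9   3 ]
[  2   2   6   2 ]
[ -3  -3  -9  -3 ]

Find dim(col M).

Row reduce to echelon form.
R2 ← R2 − (2)·R1: [0, 0, 0, 0]
R3 ← R3 − (3)·R1: [0, 0, 0, 0]
R4 ← R4 − (2)·R1: [0, 0, 0, 0]
R5 ← R5 + (3)·R1: [0, 0, 0, 0]
Echelon form has 1 nonzero row, so rank(M) = 1.
The column space has dimension equal to the rank: 1.

1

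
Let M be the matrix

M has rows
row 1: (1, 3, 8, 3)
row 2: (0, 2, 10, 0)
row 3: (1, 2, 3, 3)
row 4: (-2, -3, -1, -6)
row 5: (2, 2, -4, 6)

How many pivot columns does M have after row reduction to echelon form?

Row reduce to echelon form.
R3 ← R3 − R1: [0, -1, -5, 0]
R4 ← R4 + (2)·R1: [0, 3, 15, 0]
R5 ← R5 − (2)·R1: [0, -4, -20, 0]
R3 ← R3 + (1/2)·R2: [0, 0, 0, 0]
R4 ← R4 − (3/2)·R2: [0, 0, 0, 0]
R5 ← R5 + (2)·R2: [0, 0, 0, 0]
Echelon form has 2 nonzero rows, so rank(M) = 2.
Each nonzero row contributes one pivot column: 2 pivot columns.

2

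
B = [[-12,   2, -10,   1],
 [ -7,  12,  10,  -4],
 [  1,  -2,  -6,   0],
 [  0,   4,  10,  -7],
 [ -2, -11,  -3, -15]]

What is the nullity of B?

Row reduce to echelon form.
R2 ← R2 − (7/12)·R1: [0, 65/6, 95/6, -55/12]
R3 ← R3 + (1/12)·R1: [0, -11/6, -41/6, 1/12]
R5 ← R5 − (1/6)·R1: [0, -34/3, -4/3, -91/6]
R3 ← R3 + (11/65)·R2: [0, 0, -54/13, -9/13]
R4 ← R4 − (24/65)·R2: [0, 0, 54/13, -69/13]
R5 ← R5 + (68/65)·R2: [0, 0, 198/13, -519/26]
R4 ← R4 + R3: [0, 0, 0, -6]
R5 ← R5 + (11/3)·R3: [0, 0, 0, -45/2]
R5 ← R5 − (15/4)·R4: [0, 0, 0, 0]
4 nonzero rows, so rank(B) = 4.
B has 4 columns; by rank–nullity, nullity = 4 − 4 = 0.

0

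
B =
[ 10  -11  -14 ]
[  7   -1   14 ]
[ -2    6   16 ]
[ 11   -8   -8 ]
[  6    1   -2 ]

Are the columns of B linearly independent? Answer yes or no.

yes

Row reduce B to echelon form.
R2 ← R2 − (7/10)·R1: [0, 67/10, 119/5]
R3 ← R3 + (1/5)·R1: [0, 19/5, 66/5]
R4 ← R4 − (11/10)·R1: [0, 41/10, 37/5]
R5 ← R5 − (3/5)·R1: [0, 38/5, 32/5]
R3 ← R3 − (38/67)·R2: [0, 0, -20/67]
R4 ← R4 − (41/67)·R2: [0, 0, -480/67]
R5 ← R5 − (76/67)·R2: [0, 0, -1380/67]
R4 ← R4 − (24)·R3: [0, 0, 0]
R5 ← R5 − (69)·R3: [0, 0, 0]
3 pivots among 3 columns.
Every column is a pivot column, so the columns are linearly independent.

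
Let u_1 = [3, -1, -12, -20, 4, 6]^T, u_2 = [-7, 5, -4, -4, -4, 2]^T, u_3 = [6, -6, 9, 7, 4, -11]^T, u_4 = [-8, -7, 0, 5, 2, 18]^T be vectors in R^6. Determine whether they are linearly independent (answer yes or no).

yes

Form the matrix with these vectors as rows and row reduce.
R2 ← R2 + (7/3)·R1: [0, 8/3, -32, -152/3, 16/3, 16]
R3 ← R3 − (2)·R1: [0, -4, 33, 47, -4, -23]
R4 ← R4 + (8/3)·R1: [0, -29/3, -32, -145/3, 38/3, 34]
R3 ← R3 + (3/2)·R2: [0, 0, -15, -29, 4, 1]
R4 ← R4 + (29/8)·R2: [0, 0, -148, -232, 32, 92]
R4 ← R4 − (148/15)·R3: [0, 0, 0, 812/15, -112/15, 1232/15]
4 nonzero rows, so the 4 vectors span a space of dimension 4.
Since 4 = 4, the vectors are linearly independent.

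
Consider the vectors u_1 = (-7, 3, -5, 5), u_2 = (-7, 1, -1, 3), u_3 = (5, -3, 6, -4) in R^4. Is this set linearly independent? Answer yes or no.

yes

Form the matrix with these vectors as rows and row reduce.
R2 ← R2 − R1: [0, -2, 4, -2]
R3 ← R3 + (5/7)·R1: [0, -6/7, 17/7, -3/7]
R3 ← R3 − (3/7)·R2: [0, 0, 5/7, 3/7]
3 nonzero rows, so the 3 vectors span a space of dimension 3.
Since 3 = 3, the vectors are linearly independent.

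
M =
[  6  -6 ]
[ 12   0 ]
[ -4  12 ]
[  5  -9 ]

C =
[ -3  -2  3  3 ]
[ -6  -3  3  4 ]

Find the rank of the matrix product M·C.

First compute MC:
[[ 18,   6,   0,  -6],
 [-36, -24,  36,  36],
 [-60, -28,  24,  36],
 [ 39,  17, -12, -21]]
Now row reduce the product.
R2 ← R2 + (2)·R1: [0, -12, 36, 24]
R3 ← R3 + (10/3)·R1: [0, -8, 24, 16]
R4 ← R4 − (13/6)·R1: [0, 4, -12, -8]
R3 ← R3 − (2/3)·R2: [0, 0, 0, 0]
R4 ← R4 + (1/3)·R2: [0, 0, 0, 0]
2 nonzero rows, so rank(MC) = 2.

2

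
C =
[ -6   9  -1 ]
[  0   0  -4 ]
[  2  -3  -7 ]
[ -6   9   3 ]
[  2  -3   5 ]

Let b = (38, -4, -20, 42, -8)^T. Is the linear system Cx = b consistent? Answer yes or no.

yes

Row reduce the augmented matrix [C | b].
R3 ← R3 + (1/3)·R1: [0, 0, -22/3, -22/3]
R4 ← R4 − R1: [0, 0, 4, 4]
R5 ← R5 + (1/3)·R1: [0, 0, 14/3, 14/3]
R3 ← R3 − (11/6)·R2: [0, 0, 0, 0]
R4 ← R4 + R2: [0, 0, 0, 0]
R5 ← R5 + (7/6)·R2: [0, 0, 0, 0]
The echelon form has 2 nonzero rows, and every pivot lies in the first 3 columns, so rank(C) = rank([C|b]) = 2.
The system is consistent.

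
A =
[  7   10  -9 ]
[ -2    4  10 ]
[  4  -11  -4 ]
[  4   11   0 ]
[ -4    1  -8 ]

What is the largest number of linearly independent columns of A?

Row reduce to echelon form.
R2 ← R2 + (2/7)·R1: [0, 48/7, 52/7]
R3 ← R3 − (4/7)·R1: [0, -117/7, 8/7]
R4 ← R4 − (4/7)·R1: [0, 37/7, 36/7]
R5 ← R5 + (4/7)·R1: [0, 47/7, -92/7]
R3 ← R3 + (39/16)·R2: [0, 0, 77/4]
R4 ← R4 − (37/48)·R2: [0, 0, -7/12]
R5 ← R5 − (47/48)·R2: [0, 0, -245/12]
R4 ← R4 + (1/33)·R3: [0, 0, 0]
R5 ← R5 + (35/33)·R3: [0, 0, 0]
Echelon form has 3 nonzero rows, so rank(A) = 3.
The rank gives the maximum number of linearly independent columns: 3.

3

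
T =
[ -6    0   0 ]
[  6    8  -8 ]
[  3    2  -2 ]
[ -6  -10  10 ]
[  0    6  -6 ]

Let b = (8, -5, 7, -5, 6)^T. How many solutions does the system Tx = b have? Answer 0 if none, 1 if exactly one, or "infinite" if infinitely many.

0

Row reduce the augmented matrix [T | b].
R2 ← R2 + R1: [0, 8, -8, 3]
R3 ← R3 + (1/2)·R1: [0, 2, -2, 11]
R4 ← R4 − R1: [0, -10, 10, -13]
R3 ← R3 − (1/4)·R2: [0, 0, 0, 41/4]
R4 ← R4 + (5/4)·R2: [0, 0, 0, -37/4]
R5 ← R5 − (3/4)·R2: [0, 0, 0, 15/4]
R4 ← R4 + (37/41)·R3: [0, 0, 0, 0]
R5 ← R5 − (15/41)·R3: [0, 0, 0, 0]
The echelon form has 3 nonzero rows; the last pivot sits in the augmented column, so rank(T) = 2 but rank([T|b]) = 3.
Since the ranks differ, the system is inconsistent.
It has no solutions.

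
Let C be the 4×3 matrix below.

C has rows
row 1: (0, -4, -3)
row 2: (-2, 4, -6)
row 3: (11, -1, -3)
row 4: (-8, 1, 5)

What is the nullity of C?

Row reduce to echelon form.
Swap R1 ↔ R2
R3 ← R3 + (11/2)·R1: [0, 21, -36]
R4 ← R4 − (4)·R1: [0, -15, 29]
R3 ← R3 + (21/4)·R2: [0, 0, -207/4]
R4 ← R4 − (15/4)·R2: [0, 0, 161/4]
R4 ← R4 + (7/9)·R3: [0, 0, 0]
3 nonzero rows, so rank(C) = 3.
C has 3 columns; by rank–nullity, nullity = 3 − 3 = 0.

0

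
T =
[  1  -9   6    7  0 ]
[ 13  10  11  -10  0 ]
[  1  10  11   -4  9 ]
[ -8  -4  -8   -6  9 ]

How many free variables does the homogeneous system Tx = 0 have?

Row reduce to echelon form.
R2 ← R2 − (13)·R1: [0, 127, -67, -101, 0]
R3 ← R3 − R1: [0, 19, 5, -11, 9]
R4 ← R4 + (8)·R1: [0, -76, 40, 50, 9]
R3 ← R3 − (19/127)·R2: [0, 0, 1908/127, 522/127, 9]
R4 ← R4 + (76/127)·R2: [0, 0, -12/127, -1326/127, 9]
R4 ← R4 + (1/159)·R3: [0, 0, 0, -552/53, 480/53]
4 nonzero rows, so rank(T) = 4.
T has 5 columns; by rank–nullity, nullity = 5 − 4 = 1.

1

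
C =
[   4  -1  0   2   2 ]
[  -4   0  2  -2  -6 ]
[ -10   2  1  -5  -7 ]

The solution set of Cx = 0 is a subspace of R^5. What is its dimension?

3

Row reduce to echelon form.
R2 ← R2 + R1: [0, -1, 2, 0, -4]
R3 ← R3 + (5/2)·R1: [0, -1/2, 1, 0, -2]
R3 ← R3 − (1/2)·R2: [0, 0, 0, 0, 0]
2 nonzero rows, so rank(C) = 2.
C has 5 columns; by rank–nullity, nullity = 5 − 2 = 3.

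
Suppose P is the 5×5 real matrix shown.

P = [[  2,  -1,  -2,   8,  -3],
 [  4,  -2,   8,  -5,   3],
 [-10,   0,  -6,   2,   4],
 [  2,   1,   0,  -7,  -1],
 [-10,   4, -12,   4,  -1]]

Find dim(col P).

5

Row reduce to echelon form.
R2 ← R2 − (2)·R1: [0, 0, 12, -21, 9]
R3 ← R3 + (5)·R1: [0, -5, -16, 42, -11]
R4 ← R4 − R1: [0, 2, 2, -15, 2]
R5 ← R5 + (5)·R1: [0, -1, -22, 44, -16]
Swap R2 ↔ R3
R4 ← R4 + (2/5)·R2: [0, 0, -22/5, 9/5, -12/5]
R5 ← R5 − (1/5)·R2: [0, 0, -94/5, 178/5, -69/5]
R4 ← R4 + (11/30)·R3: [0, 0, 0, -59/10, 9/10]
R5 ← R5 + (47/30)·R3: [0, 0, 0, 27/10, 3/10]
R5 ← R5 + (27/59)·R4: [0, 0, 0, 0, 42/59]
Echelon form has 5 nonzero rows, so rank(P) = 5.
The column space has dimension equal to the rank: 5.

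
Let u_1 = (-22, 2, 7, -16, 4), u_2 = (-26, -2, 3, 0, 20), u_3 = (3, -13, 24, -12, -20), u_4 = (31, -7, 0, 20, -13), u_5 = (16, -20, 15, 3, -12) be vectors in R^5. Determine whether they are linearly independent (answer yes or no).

Form the matrix with these vectors as rows and row reduce.
R2 ← R2 − (13/11)·R1: [0, -48/11, -58/11, 208/11, 168/11]
R3 ← R3 + (3/22)·R1: [0, -140/11, 549/22, -156/11, -214/11]
R4 ← R4 + (31/22)·R1: [0, -46/11, 217/22, -28/11, -81/11]
R5 ← R5 + (8/11)·R1: [0, -204/11, 221/11, -95/11, -100/11]
R3 ← R3 − (35/12)·R2: [0, 0, 121/3, -208/3, -64]
R4 ← R4 − (23/24)·R2: [0, 0, 179/12, -62/3, -22]
R5 ← R5 − (17/4)·R2: [0, 0, 85/2, -89, -74]
R4 ← R4 − (179/484)·R3: [0, 0, 0, 602/121, 202/121]
R5 ← R5 − (255/242)·R3: [0, 0, 0, -1929/121, -794/121]
R5 ← R5 + (1929/602)·R4: [0, 0, 0, 0, -365/301]
5 nonzero rows, so the 5 vectors span a space of dimension 5.
Since 5 = 5, the vectors are linearly independent.

yes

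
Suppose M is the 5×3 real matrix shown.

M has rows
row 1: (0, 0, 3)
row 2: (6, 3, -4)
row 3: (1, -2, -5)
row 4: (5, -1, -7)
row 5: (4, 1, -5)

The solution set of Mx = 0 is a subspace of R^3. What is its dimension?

Row reduce to echelon form.
Swap R1 ↔ R2
R3 ← R3 − (1/6)·R1: [0, -5/2, -13/3]
R4 ← R4 − (5/6)·R1: [0, -7/2, -11/3]
R5 ← R5 − (2/3)·R1: [0, -1, -7/3]
Swap R2 ↔ R3
R4 ← R4 − (7/5)·R2: [0, 0, 12/5]
R5 ← R5 − (2/5)·R2: [0, 0, -3/5]
R4 ← R4 − (4/5)·R3: [0, 0, 0]
R5 ← R5 + (1/5)·R3: [0, 0, 0]
3 nonzero rows, so rank(M) = 3.
M has 3 columns; by rank–nullity, nullity = 3 − 3 = 0.

0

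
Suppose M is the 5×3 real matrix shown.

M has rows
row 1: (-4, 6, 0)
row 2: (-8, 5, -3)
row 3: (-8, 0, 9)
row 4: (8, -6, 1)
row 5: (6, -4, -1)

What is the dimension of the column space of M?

3

Row reduce to echelon form.
R2 ← R2 − (2)·R1: [0, -7, -3]
R3 ← R3 − (2)·R1: [0, -12, 9]
R4 ← R4 + (2)·R1: [0, 6, 1]
R5 ← R5 + (3/2)·R1: [0, 5, -1]
R3 ← R3 − (12/7)·R2: [0, 0, 99/7]
R4 ← R4 + (6/7)·R2: [0, 0, -11/7]
R5 ← R5 + (5/7)·R2: [0, 0, -22/7]
R4 ← R4 + (1/9)·R3: [0, 0, 0]
R5 ← R5 + (2/9)·R3: [0, 0, 0]
Echelon form has 3 nonzero rows, so rank(M) = 3.
The column space has dimension equal to the rank: 3.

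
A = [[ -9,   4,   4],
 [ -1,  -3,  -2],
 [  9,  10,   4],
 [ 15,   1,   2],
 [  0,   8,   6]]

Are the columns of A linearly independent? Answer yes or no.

yes

Row reduce A to echelon form.
R2 ← R2 − (1/9)·R1: [0, -31/9, -22/9]
R3 ← R3 + R1: [0, 14, 8]
R4 ← R4 + (5/3)·R1: [0, 23/3, 26/3]
R3 ← R3 + (126/31)·R2: [0, 0, -60/31]
R4 ← R4 + (69/31)·R2: [0, 0, 100/31]
R5 ← R5 + (72/31)·R2: [0, 0, 10/31]
R4 ← R4 + (5/3)·R3: [0, 0, 0]
R5 ← R5 + (1/6)·R3: [0, 0, 0]
3 pivots among 3 columns.
Every column is a pivot column, so the columns are linearly independent.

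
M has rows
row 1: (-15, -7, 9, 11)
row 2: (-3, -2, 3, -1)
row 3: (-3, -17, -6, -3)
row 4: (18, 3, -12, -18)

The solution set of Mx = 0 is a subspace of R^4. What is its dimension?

1

Row reduce to echelon form.
R2 ← R2 − (1/5)·R1: [0, -3/5, 6/5, -16/5]
R3 ← R3 − (1/5)·R1: [0, -78/5, -39/5, -26/5]
R4 ← R4 + (6/5)·R1: [0, -27/5, -6/5, -24/5]
R3 ← R3 − (26)·R2: [0, 0, -39, 78]
R4 ← R4 − (9)·R2: [0, 0, -12, 24]
R4 ← R4 − (4/13)·R3: [0, 0, 0, 0]
3 nonzero rows, so rank(M) = 3.
M has 4 columns; by rank–nullity, nullity = 4 − 3 = 1.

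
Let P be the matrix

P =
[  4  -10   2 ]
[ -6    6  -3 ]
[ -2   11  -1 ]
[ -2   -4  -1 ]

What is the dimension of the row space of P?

Row reduce to echelon form.
R2 ← R2 + (3/2)·R1: [0, -9, 0]
R3 ← R3 + (1/2)·R1: [0, 6, 0]
R4 ← R4 + (1/2)·R1: [0, -9, 0]
R3 ← R3 + (2/3)·R2: [0, 0, 0]
R4 ← R4 − R2: [0, 0, 0]
Echelon form has 2 nonzero rows, so rank(P) = 2.
The row space has dimension equal to the rank: 2.

2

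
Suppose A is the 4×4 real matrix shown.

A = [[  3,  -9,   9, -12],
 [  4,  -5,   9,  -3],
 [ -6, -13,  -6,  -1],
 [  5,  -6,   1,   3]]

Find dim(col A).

4

Row reduce to echelon form.
R2 ← R2 − (4/3)·R1: [0, 7, -3, 13]
R3 ← R3 + (2)·R1: [0, -31, 12, -25]
R4 ← R4 − (5/3)·R1: [0, 9, -14, 23]
R3 ← R3 + (31/7)·R2: [0, 0, -9/7, 228/7]
R4 ← R4 − (9/7)·R2: [0, 0, -71/7, 44/7]
R4 ← R4 − (71/9)·R3: [0, 0, 0, -752/3]
Echelon form has 4 nonzero rows, so rank(A) = 4.
The column space has dimension equal to the rank: 4.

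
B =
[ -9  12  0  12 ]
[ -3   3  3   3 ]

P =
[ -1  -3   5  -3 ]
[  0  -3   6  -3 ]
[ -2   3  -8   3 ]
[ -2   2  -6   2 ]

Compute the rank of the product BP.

2

First compute BP:
[[-15,  15, -45,  15],
 [ -9,  15, -39,  15]]
Now row reduce the product.
R2 ← R2 − (3/5)·R1: [0, 6, -12, 6]
2 nonzero rows, so rank(BP) = 2.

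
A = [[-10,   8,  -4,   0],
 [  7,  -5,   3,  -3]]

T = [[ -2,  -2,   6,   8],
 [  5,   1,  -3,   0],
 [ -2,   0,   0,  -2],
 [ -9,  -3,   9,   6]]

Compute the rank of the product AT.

2

First compute AT:
[[ 68,  28, -84, -72],
 [-18, -10,  30,  32]]
Now row reduce the product.
R2 ← R2 + (9/34)·R1: [0, -44/17, 132/17, 220/17]
2 nonzero rows, so rank(AT) = 2.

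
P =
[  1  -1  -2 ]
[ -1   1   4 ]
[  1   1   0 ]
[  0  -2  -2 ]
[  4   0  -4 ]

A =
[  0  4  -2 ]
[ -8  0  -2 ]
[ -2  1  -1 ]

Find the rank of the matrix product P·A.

2

First compute PA:
[[ 12,   2,   2],
 [-16,   0,  -4],
 [ -8,   4,  -4],
 [ 20,  -2,   6],
 [  8,  12,  -4]]
Now row reduce the product.
R2 ← R2 + (4/3)·R1: [0, 8/3, -4/3]
R3 ← R3 + (2/3)·R1: [0, 16/3, -8/3]
R4 ← R4 − (5/3)·R1: [0, -16/3, 8/3]
R5 ← R5 − (2/3)·R1: [0, 32/3, -16/3]
R3 ← R3 − (2)·R2: [0, 0, 0]
R4 ← R4 + (2)·R2: [0, 0, 0]
R5 ← R5 − (4)·R2: [0, 0, 0]
2 nonzero rows, so rank(PA) = 2.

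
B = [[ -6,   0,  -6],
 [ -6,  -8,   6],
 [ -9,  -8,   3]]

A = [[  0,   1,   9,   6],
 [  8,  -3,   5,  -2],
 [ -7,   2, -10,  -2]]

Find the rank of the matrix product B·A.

First compute BA:
[[ 42, -18,   6, -24],
 [-106,  30, -154, -32],
 [-85,  21, -151, -44]]
Now row reduce the product.
R2 ← R2 + (53/21)·R1: [0, -108/7, -972/7, -648/7]
R3 ← R3 + (85/42)·R1: [0, -108/7, -972/7, -648/7]
R3 ← R3 − R2: [0, 0, 0, 0]
2 nonzero rows, so rank(BA) = 2.

2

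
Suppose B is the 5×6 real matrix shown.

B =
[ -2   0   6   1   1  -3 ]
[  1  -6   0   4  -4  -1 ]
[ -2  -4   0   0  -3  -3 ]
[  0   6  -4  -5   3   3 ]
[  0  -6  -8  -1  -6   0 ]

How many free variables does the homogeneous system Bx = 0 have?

2

Row reduce to echelon form.
R2 ← R2 + (1/2)·R1: [0, -6, 3, 9/2, -7/2, -5/2]
R3 ← R3 − R1: [0, -4, -6, -1, -4, 0]
R3 ← R3 − (2/3)·R2: [0, 0, -8, -4, -5/3, 5/3]
R4 ← R4 + R2: [0, 0, -1, -1/2, -1/2, 1/2]
R5 ← R5 − R2: [0, 0, -11, -11/2, -5/2, 5/2]
R4 ← R4 − (1/8)·R3: [0, 0, 0, 0, -7/24, 7/24]
R5 ← R5 − (11/8)·R3: [0, 0, 0, 0, -5/24, 5/24]
R5 ← R5 − (5/7)·R4: [0, 0, 0, 0, 0, 0]
4 nonzero rows, so rank(B) = 4.
B has 6 columns; by rank–nullity, nullity = 6 − 4 = 2.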